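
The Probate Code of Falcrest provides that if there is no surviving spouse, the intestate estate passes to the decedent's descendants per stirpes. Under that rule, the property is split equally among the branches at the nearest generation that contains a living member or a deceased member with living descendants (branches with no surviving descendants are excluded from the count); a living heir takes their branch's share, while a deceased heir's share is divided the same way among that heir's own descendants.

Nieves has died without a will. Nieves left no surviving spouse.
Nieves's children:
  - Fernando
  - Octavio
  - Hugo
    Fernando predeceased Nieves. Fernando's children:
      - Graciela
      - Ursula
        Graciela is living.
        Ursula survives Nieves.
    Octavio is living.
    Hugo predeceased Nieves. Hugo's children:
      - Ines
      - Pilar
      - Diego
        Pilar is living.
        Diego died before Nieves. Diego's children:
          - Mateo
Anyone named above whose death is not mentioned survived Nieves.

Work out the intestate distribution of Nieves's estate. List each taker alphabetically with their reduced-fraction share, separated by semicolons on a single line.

There is no surviving spouse, so the entire estate passes to Nieves's descendants per stirpes.
The estate is divided into 3 equal shares of 1/3 among Fernando, Octavio, Hugo.
Fernando predeceased; the 1/3 allotted to Fernando's branch passes to Fernando's issue by representation.
The 1/3 is divided into 2 equal shares of 1/6 among Graciela, Ursula.
Graciela is living and takes 1/6.
Ursula is living and takes 1/6.
Octavio is living and takes 1/3.
Hugo predeceased; the 1/3 allotted to Hugo's branch passes to Hugo's issue by representation.
The 1/3 is divided into 3 equal shares of 1/9 among Ines, Pilar, Diego.
Ines is living and takes 1/9.
Pilar is living and takes 1/9.
Diego predeceased; the 1/9 allotted to Diego's branch passes to Diego's issue by representation.
Mateo is the sole taker at this level and receives the full 1/9.

Graciela 1/6; Ines 1/9; Mateo 1/9; Octavio 1/3; Pilar 1/9; Ursula 1/6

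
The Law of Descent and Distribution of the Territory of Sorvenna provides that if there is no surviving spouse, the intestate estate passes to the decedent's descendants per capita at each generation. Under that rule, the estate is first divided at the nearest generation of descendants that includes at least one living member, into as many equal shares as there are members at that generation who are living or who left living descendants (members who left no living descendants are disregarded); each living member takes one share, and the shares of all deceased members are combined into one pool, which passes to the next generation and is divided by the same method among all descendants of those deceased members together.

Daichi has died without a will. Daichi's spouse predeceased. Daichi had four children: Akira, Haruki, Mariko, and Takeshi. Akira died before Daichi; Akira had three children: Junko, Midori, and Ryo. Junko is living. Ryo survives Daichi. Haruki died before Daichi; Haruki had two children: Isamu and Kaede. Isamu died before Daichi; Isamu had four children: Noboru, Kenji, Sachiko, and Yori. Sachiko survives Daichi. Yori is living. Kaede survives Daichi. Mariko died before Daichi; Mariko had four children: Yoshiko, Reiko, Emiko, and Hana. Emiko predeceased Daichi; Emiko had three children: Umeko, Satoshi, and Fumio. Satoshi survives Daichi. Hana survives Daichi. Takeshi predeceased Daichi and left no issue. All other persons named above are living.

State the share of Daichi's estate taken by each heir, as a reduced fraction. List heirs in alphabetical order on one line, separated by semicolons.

There is no surviving spouse, so the entire estate passes to Daichi's descendants per capita at each generation.
No one at generation 1 (Akira, Haruki, Mariko) is living; moving to the next generation.
At generation 2 (Junko, Midori, Ryo, Isamu, Kaede, Yoshiko, Reiko, Emiko, Hana) there are 9 shares of (1)/9 = 1/9 each.
Living: Junko, Midori, Ryo, Kaede, Yoshiko, Reiko, and Hana — each takes 1/9.
Deceased: Isamu and Emiko. Their combined 2/9 is pooled and carried to generation 3.
At generation 3 (Noboru, Kenji, Sachiko, Yori, Umeko, Satoshi, Fumio) there are 7 shares of (2/9)/7 = 2/63 each.
Living: Noboru, Kenji, Sachiko, Yori, Umeko, Satoshi, and Fumio — each takes 2/63.

Fumio 2/63; Hana 1/9; Junko 1/9; Kaede 1/9; Kenji 2/63; Midori 1/9; Noboru 2/63; Reiko 1/9; Ryo 1/9; Sachiko 2/63; Satoshi 2/63; Umeko 2/63; Yori 2/63; Yoshiko 1/9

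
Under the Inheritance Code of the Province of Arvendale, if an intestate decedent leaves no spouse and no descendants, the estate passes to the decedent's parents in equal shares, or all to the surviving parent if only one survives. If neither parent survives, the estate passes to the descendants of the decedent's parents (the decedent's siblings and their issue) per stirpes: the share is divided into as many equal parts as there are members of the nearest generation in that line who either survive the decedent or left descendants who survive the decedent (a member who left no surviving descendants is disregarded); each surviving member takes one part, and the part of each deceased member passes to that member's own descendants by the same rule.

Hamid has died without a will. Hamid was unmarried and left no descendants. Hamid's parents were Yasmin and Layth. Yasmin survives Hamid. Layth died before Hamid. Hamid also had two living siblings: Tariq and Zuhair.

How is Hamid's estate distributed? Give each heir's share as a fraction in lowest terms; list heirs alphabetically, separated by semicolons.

Only one parent, Yasmin, survives, so Yasmin takes the entire estate. The siblings take nothing because a surviving parent has priority.

Yasmin 1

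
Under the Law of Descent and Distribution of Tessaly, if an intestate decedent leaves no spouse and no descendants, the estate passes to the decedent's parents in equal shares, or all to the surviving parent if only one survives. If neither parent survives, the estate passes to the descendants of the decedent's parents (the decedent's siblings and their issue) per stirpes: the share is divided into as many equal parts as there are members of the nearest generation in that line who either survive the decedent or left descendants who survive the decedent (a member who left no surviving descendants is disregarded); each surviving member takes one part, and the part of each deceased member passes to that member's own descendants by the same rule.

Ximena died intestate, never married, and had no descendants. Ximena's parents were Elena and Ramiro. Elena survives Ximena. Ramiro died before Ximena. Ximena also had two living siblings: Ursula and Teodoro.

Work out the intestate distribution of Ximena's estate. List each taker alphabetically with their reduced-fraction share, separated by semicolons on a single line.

Elena 1

Only one parent, Elena, survives, so Elena takes the entire estate. The siblings take nothing because a surviving parent has priority.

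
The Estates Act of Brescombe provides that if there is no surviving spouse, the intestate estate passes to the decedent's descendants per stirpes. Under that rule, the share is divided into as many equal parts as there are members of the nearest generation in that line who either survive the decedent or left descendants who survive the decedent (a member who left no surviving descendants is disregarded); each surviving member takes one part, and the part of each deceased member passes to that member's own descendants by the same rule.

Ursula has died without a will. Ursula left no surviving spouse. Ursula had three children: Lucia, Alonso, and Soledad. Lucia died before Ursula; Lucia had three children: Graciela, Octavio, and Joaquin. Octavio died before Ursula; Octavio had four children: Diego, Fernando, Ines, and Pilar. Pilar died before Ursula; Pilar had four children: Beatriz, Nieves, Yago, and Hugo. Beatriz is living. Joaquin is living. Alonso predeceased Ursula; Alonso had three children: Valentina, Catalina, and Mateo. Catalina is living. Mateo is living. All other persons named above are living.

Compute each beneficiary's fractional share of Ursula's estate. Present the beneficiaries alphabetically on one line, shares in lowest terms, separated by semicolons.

Beatriz 1/144; Catalina 1/9; Diego 1/36; Fernando 1/36; Graciela 1/9; Hugo 1/144; Ines 1/36; Joaquin 1/9; Mateo 1/9; Nieves 1/144; Soledad 1/3; Valentina 1/9; Yago 1/144

There is no surviving spouse, so the entire estate passes to Ursula's descendants per stirpes.
The estate is divided into 3 equal shares of 1/3 among Lucia, Alonso, Soledad.
Lucia predeceased; the 1/3 allotted to Lucia's branch passes to Lucia's issue by representation.
The 1/3 is divided into 3 equal shares of 1/9 among Graciela, Octavio, Joaquin.
Graciela is living and takes 1/9.
Octavio predeceased; the 1/9 allotted to Octavio's branch passes to Octavio's issue by representation.
The 1/9 is divided into 4 equal shares of 1/36 among Diego, Fernando, Ines, Pilar.
Diego is living and takes 1/36.
Fernando is living and takes 1/36.
Ines is living and takes 1/36.
Pilar predeceased; the 1/36 allotted to Pilar's branch passes to Pilar's issue by representation.
The 1/36 is divided into 4 equal shares of 1/144 among Beatriz, Nieves, Yago, Hugo.
Beatriz is living and takes 1/144.
Nieves is living and takes 1/144.
Yago is living and takes 1/144.
Hugo is living and takes 1/144.
Joaquin is living and takes 1/9.
Alonso predeceased; the 1/3 allotted to Alonso's branch passes to Alonso's issue by representation.
The 1/3 is divided into 3 equal shares of 1/9 among Valentina, Catalina, Mateo.
Valentina is living and takes 1/9.
Catalina is living and takes 1/9.
Mateo is living and takes 1/9.
Soledad is living and takes 1/3.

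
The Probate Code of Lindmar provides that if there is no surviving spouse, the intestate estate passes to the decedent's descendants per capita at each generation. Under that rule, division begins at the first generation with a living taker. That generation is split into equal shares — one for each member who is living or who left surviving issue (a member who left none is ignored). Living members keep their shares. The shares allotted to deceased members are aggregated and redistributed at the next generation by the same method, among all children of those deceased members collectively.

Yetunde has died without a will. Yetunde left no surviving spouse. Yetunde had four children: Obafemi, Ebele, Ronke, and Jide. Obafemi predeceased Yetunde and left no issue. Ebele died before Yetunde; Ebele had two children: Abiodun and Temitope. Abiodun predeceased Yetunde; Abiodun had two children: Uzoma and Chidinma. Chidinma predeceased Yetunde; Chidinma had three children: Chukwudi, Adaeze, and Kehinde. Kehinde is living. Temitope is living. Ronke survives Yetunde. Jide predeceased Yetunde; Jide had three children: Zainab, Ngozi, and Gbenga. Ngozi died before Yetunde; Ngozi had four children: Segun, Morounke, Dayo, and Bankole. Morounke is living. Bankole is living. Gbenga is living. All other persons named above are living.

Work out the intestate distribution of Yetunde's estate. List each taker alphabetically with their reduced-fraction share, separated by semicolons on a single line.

There is no surviving spouse, so the entire estate passes to Yetunde's descendants per capita at each generation.
At generation 1 (Ebele, Ronke, Jide) there are 3 shares of (1)/3 = 1/3 each.
Living: Ronke — each takes 1/3.
Deceased: Ebele and Jide. Their combined 2/3 is pooled and carried to generation 2.
At generation 2 (Abiodun, Temitope, Zainab, Ngozi, Gbenga) there are 5 shares of (2/3)/5 = 2/15 each.
Living: Temitope, Zainab, and Gbenga — each takes 2/15.
Deceased: Abiodun and Ngozi. Their combined 4/15 is pooled and carried to generation 3.
At generation 3 (Uzoma, Chidinma, Segun, Morounke, Dayo, Bankole) there are 6 shares of (4/15)/6 = 2/45 each.
Living: Uzoma, Segun, Morounke, Dayo, and Bankole — each takes 2/45.
Deceased: Chidinma. That 2/45 share is carried to generation 4.
At generation 4 (Chukwudi, Adaeze, Kehinde) there are 3 shares of (2/45)/3 = 2/135 each.
Living: Chukwudi, Adaeze, and Kehinde — each takes 2/135.

Adaeze 2/135; Bankole 2/45; Chukwudi 2/135; Dayo 2/45; Gbenga 2/15; Kehinde 2/135; Morounke 2/45; Ronke 1/3; Segun 2/45; Temitope 2/15; Uzoma 2/45; Zainab 2/15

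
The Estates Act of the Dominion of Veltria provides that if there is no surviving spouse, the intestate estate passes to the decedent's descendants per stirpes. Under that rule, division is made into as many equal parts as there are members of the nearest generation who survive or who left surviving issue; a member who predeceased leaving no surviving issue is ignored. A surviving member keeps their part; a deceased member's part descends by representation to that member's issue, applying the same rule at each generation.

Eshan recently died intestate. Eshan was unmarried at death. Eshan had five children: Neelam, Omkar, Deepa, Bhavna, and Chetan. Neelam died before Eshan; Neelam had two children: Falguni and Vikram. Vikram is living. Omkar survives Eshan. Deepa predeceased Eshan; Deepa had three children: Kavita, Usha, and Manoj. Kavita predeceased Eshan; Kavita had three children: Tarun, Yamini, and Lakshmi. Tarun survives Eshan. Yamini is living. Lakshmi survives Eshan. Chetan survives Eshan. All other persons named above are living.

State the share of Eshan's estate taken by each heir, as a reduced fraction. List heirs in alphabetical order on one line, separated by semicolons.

Bhavna 1/5; Chetan 1/5; Falguni 1/10; Lakshmi 1/45; Manoj 1/15; Omkar 1/5; Tarun 1/45; Usha 1/15; Vikram 1/10; Yamini 1/45

There is no surviving spouse, so the entire estate passes to Eshan's descendants per stirpes.
The estate is divided into 5 equal shares of 1/5 among Neelam, Omkar, Deepa, Bhavna, Chetan.
Neelam predeceased; the 1/5 allotted to Neelam's branch passes to Neelam's issue by representation.
The 1/5 is divided into 2 equal shares of 1/10 among Falguni, Vikram.
Falguni is living and takes 1/10.
Vikram is living and takes 1/10.
Omkar is living and takes 1/5.
Deepa predeceased; the 1/5 allotted to Deepa's branch passes to Deepa's issue by representation.
The 1/5 is divided into 3 equal shares of 1/15 among Kavita, Usha, Manoj.
Kavita predeceased; the 1/15 allotted to Kavita's branch passes to Kavita's issue by representation.
The 1/15 is divided into 3 equal shares of 1/45 among Tarun, Yamini, Lakshmi.
Tarun is living and takes 1/45.
Yamini is living and takes 1/45.
Lakshmi is living and takes 1/45.
Usha is living and takes 1/15.
Manoj is living and takes 1/15.
Bhavna is living and takes 1/5.
Chetan is living and takes 1/5.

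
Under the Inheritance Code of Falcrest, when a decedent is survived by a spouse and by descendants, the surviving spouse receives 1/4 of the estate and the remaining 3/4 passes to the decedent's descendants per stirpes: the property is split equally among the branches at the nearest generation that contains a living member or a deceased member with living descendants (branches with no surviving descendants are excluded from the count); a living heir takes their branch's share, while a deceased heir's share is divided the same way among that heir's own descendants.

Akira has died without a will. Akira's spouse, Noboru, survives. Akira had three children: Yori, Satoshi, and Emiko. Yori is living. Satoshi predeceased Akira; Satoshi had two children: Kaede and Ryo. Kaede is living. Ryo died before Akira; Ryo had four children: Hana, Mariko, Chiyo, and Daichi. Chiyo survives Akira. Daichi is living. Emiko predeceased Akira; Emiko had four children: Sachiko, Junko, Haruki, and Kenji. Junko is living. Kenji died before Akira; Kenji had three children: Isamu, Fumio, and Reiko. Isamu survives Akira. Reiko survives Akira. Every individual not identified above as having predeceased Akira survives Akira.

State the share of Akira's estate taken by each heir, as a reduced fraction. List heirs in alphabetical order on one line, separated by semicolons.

Chiyo 1/32; Daichi 1/32; Fumio 1/48; Hana 1/32; Haruki 1/16; Isamu 1/48; Junko 1/16; Kaede 1/8; Mariko 1/32; Noboru 1/4; Reiko 1/48; Sachiko 1/16; Yori 1/4

Noboru, as surviving spouse, takes 1/4.
The remaining 3/4 passes to Akira's descendants per stirpes.
The 3/4 is divided into 3 equal shares of 1/4 among Yori, Satoshi, Emiko.
Yori is living and takes 1/4.
Satoshi predeceased; the 1/4 allotted to Satoshi's branch passes to Satoshi's issue by representation.
The 1/4 is divided into 2 equal shares of 1/8 among Kaede, Ryo.
Kaede is living and takes 1/8.
Ryo predeceased; the 1/8 allotted to Ryo's branch passes to Ryo's issue by representation.
The 1/8 is divided into 4 equal shares of 1/32 among Hana, Mariko, Chiyo, Daichi.
Hana is living and takes 1/32.
Mariko is living and takes 1/32.
Chiyo is living and takes 1/32.
Daichi is living and takes 1/32.
Emiko predeceased; the 1/4 allotted to Emiko's branch passes to Emiko's issue by representation.
The 1/4 is divided into 4 equal shares of 1/16 among Sachiko, Junko, Haruki, Kenji.
Sachiko is living and takes 1/16.
Junko is living and takes 1/16.
Haruki is living and takes 1/16.
Kenji predeceased; the 1/16 allotted to Kenji's branch passes to Kenji's issue by representation.
The 1/16 is divided into 3 equal shares of 1/48 among Isamu, Fumio, Reiko.
Isamu is living and takes 1/48.
Fumio is living and takes 1/48.
Reiko is living and takes 1/48.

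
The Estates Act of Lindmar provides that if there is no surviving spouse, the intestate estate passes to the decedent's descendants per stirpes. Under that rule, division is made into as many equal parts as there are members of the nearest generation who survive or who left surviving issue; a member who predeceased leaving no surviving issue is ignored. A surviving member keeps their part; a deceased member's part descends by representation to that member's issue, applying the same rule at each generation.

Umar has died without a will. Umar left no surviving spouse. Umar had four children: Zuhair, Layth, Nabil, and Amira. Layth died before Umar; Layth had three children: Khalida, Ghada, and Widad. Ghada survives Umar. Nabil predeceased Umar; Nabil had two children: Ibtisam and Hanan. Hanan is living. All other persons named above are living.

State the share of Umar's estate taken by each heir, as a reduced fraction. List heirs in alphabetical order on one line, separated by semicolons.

There is no surviving spouse, so the entire estate passes to Umar's descendants per stirpes.
The estate is divided into 4 equal shares of 1/4 among Zuhair, Layth, Nabil, Amira.
Zuhair is living and takes 1/4.
Layth predeceased; the 1/4 allotted to Layth's branch passes to Layth's issue by representation.
The 1/4 is divided into 3 equal shares of 1/12 among Khalida, Ghada, Widad.
Khalida is living and takes 1/12.
Ghada is living and takes 1/12.
Widad is living and takes 1/12.
Nabil predeceased; the 1/4 allotted to Nabil's branch passes to Nabil's issue by representation.
The 1/4 is divided into 2 equal shares of 1/8 among Ibtisam, Hanan.
Ibtisam is living and takes 1/8.
Hanan is living and takes 1/8.
Amira is living and takes 1/4.

Amira 1/4; Ghada 1/12; Hanan 1/8; Ibtisam 1/8; Khalida 1/12; Widad 1/12; Zuhair 1/4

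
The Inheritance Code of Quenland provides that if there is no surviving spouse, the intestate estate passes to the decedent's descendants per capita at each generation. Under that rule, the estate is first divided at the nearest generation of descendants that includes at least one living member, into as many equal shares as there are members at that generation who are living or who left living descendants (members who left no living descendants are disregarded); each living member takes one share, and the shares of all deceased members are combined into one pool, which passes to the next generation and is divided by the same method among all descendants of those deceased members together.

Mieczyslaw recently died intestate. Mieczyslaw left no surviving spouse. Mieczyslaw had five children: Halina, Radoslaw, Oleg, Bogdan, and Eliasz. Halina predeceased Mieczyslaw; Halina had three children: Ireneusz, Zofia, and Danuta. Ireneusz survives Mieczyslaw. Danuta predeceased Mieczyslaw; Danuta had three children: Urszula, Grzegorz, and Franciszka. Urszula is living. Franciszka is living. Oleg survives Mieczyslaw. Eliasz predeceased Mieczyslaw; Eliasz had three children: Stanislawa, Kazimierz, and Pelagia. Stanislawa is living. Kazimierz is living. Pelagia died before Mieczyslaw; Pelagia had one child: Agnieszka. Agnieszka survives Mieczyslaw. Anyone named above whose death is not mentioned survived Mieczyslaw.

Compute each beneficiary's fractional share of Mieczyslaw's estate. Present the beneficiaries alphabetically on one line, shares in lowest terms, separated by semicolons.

Agnieszka 1/30; Bogdan 1/5; Franciszka 1/30; Grzegorz 1/30; Ireneusz 1/15; Kazimierz 1/15; Oleg 1/5; Radoslaw 1/5; Stanislawa 1/15; Urszula 1/30; Zofia 1/15

There is no surviving spouse, so the entire estate passes to Mieczyslaw's descendants per capita at each generation.
At generation 1 (Halina, Radoslaw, Oleg, Bogdan, Eliasz) there are 5 shares of (1)/5 = 1/5 each.
Living: Radoslaw, Oleg, and Bogdan — each takes 1/5.
Deceased: Halina and Eliasz. Their combined 2/5 is pooled and carried to generation 2.
At generation 2 (Ireneusz, Zofia, Danuta, Stanislawa, Kazimierz, Pelagia) there are 6 shares of (2/5)/6 = 1/15 each.
Living: Ireneusz, Zofia, Stanislawa, and Kazimierz — each takes 1/15.
Deceased: Danuta and Pelagia. Their combined 2/15 is pooled and carried to generation 3.
At generation 3 (Urszula, Grzegorz, Franciszka, Agnieszka) there are 4 shares of (2/15)/4 = 1/30 each.
Living: Urszula, Grzegorz, Franciszka, and Agnieszka — each takes 1/30.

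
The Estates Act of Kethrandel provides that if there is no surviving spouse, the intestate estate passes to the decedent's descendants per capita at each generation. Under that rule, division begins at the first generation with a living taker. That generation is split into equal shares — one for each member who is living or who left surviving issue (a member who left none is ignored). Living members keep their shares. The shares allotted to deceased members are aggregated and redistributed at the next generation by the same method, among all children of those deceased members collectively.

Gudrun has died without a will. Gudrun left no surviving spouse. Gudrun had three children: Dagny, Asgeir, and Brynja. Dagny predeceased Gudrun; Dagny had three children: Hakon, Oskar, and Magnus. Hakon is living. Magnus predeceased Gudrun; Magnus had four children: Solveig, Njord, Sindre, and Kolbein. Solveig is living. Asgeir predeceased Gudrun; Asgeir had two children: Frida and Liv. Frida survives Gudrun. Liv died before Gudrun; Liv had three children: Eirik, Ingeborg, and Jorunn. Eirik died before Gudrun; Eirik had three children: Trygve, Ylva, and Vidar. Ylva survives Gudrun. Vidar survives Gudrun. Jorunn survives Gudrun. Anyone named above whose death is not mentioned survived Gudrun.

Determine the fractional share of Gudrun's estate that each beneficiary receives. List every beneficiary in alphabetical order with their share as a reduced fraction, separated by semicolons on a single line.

Brynja 1/3; Frida 2/15; Hakon 2/15; Ingeborg 4/105; Jorunn 4/105; Kolbein 4/105; Njord 4/105; Oskar 2/15; Sindre 4/105; Solveig 4/105; Trygve 4/315; Vidar 4/315; Ylva 4/315

There is no surviving spouse, so the entire estate passes to Gudrun's descendants per capita at each generation.
At generation 1 (Dagny, Asgeir, Brynja) there are 3 shares of (1)/3 = 1/3 each.
Living: Brynja — each takes 1/3.
Deceased: Dagny and Asgeir. Their combined 2/3 is pooled and carried to generation 2.
At generation 2 (Hakon, Oskar, Magnus, Frida, Liv) there are 5 shares of (2/3)/5 = 2/15 each.
Living: Hakon, Oskar, and Frida — each takes 2/15.
Deceased: Magnus and Liv. Their combined 4/15 is pooled and carried to generation 3.
At generation 3 (Solveig, Njord, Sindre, Kolbein, Eirik, Ingeborg, Jorunn) there are 7 shares of (4/15)/7 = 4/105 each.
Living: Solveig, Njord, Sindre, Kolbein, Ingeborg, and Jorunn — each takes 4/105.
Deceased: Eirik. That 4/105 share is carried to generation 4.
At generation 4 (Trygve, Ylva, Vidar) there are 3 shares of (4/105)/3 = 4/315 each.
Living: Trygve, Ylva, and Vidar — each takes 4/315.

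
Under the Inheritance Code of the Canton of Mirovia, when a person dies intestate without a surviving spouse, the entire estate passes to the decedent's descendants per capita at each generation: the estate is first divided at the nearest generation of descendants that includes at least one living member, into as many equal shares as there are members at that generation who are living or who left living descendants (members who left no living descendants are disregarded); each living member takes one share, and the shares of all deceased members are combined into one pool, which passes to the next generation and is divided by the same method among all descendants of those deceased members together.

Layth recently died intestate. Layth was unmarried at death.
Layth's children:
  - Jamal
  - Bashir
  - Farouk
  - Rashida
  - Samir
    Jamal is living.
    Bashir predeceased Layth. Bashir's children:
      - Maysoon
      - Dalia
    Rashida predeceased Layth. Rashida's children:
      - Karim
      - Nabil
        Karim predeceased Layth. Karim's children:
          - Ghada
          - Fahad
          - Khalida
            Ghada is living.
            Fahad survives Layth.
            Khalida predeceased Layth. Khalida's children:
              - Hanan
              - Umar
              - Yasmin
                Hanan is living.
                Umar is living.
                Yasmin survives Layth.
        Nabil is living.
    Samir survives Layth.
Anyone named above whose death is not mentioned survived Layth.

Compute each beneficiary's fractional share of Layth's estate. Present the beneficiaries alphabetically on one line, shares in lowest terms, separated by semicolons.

There is no surviving spouse, so the entire estate passes to Layth's descendants per capita at each generation.
At generation 1 (Jamal, Bashir, Farouk, Rashida, Samir) there are 5 shares of (1)/5 = 1/5 each.
Living: Jamal, Farouk, and Samir — each takes 1/5.
Deceased: Bashir and Rashida. Their combined 2/5 is pooled and carried to generation 2.
At generation 2 (Maysoon, Dalia, Karim, Nabil) there are 4 shares of (2/5)/4 = 1/10 each.
Living: Maysoon, Dalia, and Nabil — each takes 1/10.
Deceased: Karim. That 1/10 share is carried to generation 3.
At generation 3 (Ghada, Fahad, Khalida) there are 3 shares of (1/10)/3 = 1/30 each.
Living: Ghada and Fahad — each takes 1/30.
Deceased: Khalida. That 1/30 share is carried to generation 4.
At generation 4 (Hanan, Umar, Yasmin) there are 3 shares of (1/30)/3 = 1/90 each.
Living: Hanan, Umar, and Yasmin — each takes 1/90.

Dalia 1/10; Fahad 1/30; Farouk 1/5; Ghada 1/30; Hanan 1/90; Jamal 1/5; Maysoon 1/10; Nabil 1/10; Samir 1/5; Umar 1/90; Yasmin 1/90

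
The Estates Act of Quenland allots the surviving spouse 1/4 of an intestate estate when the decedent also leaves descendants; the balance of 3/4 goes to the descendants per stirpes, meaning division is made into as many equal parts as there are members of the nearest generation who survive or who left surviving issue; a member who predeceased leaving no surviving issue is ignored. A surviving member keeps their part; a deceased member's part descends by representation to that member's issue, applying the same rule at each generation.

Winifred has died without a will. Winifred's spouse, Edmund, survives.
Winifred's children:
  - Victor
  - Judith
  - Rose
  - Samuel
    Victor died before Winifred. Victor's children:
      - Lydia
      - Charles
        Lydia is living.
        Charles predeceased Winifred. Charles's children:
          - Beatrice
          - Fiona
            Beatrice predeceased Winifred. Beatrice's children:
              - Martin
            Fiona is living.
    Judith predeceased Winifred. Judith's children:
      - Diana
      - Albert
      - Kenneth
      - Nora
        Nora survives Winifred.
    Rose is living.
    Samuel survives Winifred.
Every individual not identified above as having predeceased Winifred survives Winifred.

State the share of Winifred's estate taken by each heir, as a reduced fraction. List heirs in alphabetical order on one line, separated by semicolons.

Albert 3/64; Diana 3/64; Edmund 1/4; Fiona 3/64; Kenneth 3/64; Lydia 3/32; Martin 3/64; Nora 3/64; Rose 3/16; Samuel 3/16

Edmund, as surviving spouse, takes 1/4.
The remaining 3/4 passes to Winifred's descendants per stirpes.
The 3/4 is divided into 4 equal shares of 3/16 among Victor, Judith, Rose, Samuel.
Victor predeceased; the 3/16 allotted to Victor's branch passes to Victor's issue by representation.
The 3/16 is divided into 2 equal shares of 3/32 among Lydia, Charles.
Lydia is living and takes 3/32.
Charles predeceased; the 3/32 allotted to Charles's branch passes to Charles's issue by representation.
The 3/32 is divided into 2 equal shares of 3/64 among Beatrice, Fiona.
Beatrice predeceased; the 3/64 allotted to Beatrice's branch passes to Beatrice's issue by representation.
Martin is the sole taker at this level and receives the full 3/64.
Fiona is living and takes 3/64.
Judith predeceased; the 3/16 allotted to Judith's branch passes to Judith's issue by representation.
The 3/16 is divided into 4 equal shares of 3/64 among Diana, Albert, Kenneth, Nora.
Diana is living and takes 3/64.
Albert is living and takes 3/64.
Kenneth is living and takes 3/64.
Nora is living and takes 3/64.
Rose is living and takes 3/16.
Samuel is living and takes 3/16.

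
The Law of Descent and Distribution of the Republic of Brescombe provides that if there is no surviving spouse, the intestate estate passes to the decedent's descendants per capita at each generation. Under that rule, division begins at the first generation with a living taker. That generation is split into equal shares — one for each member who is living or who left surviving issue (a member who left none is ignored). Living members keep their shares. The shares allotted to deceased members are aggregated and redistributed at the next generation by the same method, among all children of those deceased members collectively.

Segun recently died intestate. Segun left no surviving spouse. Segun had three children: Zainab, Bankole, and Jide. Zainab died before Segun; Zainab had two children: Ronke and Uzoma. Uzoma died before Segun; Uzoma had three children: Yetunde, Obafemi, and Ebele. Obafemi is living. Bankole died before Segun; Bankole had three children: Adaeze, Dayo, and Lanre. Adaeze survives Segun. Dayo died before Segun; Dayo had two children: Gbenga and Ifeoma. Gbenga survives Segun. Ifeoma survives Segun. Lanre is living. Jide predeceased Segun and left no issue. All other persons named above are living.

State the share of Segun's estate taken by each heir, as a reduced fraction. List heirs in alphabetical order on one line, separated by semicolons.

Adaeze 1/5; Ebele 2/25; Gbenga 2/25; Ifeoma 2/25; Lanre 1/5; Obafemi 2/25; Ronke 1/5; Yetunde 2/25

There is no surviving spouse, so the entire estate passes to Segun's descendants per capita at each generation.
No one at generation 1 (Zainab, Bankole) is living; moving to the next generation.
At generation 2 (Ronke, Uzoma, Adaeze, Dayo, Lanre) there are 5 shares of (1)/5 = 1/5 each.
Living: Ronke, Adaeze, and Lanre — each takes 1/5.
Deceased: Uzoma and Dayo. Their combined 2/5 is pooled and carried to generation 3.
At generation 3 (Yetunde, Obafemi, Ebele, Gbenga, Ifeoma) there are 5 shares of (2/5)/5 = 2/25 each.
Living: Yetunde, Obafemi, Ebele, Gbenga, and Ifeoma — each takes 2/25.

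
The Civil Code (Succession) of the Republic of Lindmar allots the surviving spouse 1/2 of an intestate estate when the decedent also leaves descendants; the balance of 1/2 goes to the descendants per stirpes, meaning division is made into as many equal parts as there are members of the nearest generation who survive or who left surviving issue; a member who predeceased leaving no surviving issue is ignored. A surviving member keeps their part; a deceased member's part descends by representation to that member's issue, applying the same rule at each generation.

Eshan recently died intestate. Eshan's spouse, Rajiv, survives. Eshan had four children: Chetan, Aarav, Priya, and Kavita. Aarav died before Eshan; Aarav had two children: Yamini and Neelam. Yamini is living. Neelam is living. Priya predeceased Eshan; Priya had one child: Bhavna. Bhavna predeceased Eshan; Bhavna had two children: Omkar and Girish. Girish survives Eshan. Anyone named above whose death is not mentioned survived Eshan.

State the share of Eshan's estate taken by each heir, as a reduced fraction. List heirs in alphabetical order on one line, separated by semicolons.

Chetan 1/8; Girish 1/16; Kavita 1/8; Neelam 1/16; Omkar 1/16; Rajiv 1/2; Yamini 1/16

Rajiv, as surviving spouse, takes 1/2.
The remaining 1/2 passes to Eshan's descendants per stirpes.
The 1/2 is divided into 4 equal shares of 1/8 among Chetan, Aarav, Priya, Kavita.
Chetan is living and takes 1/8.
Aarav predeceased; the 1/8 allotted to Aarav's branch passes to Aarav's issue by representation.
The 1/8 is divided into 2 equal shares of 1/16 among Yamini, Neelam.
Yamini is living and takes 1/16.
Neelam is living and takes 1/16.
Priya predeceased; the 1/8 allotted to Priya's branch passes to Priya's issue by representation.
Bhavna's line is the sole branch at this level, so the full 1/8 passes to Bhavna's issue by representation.
The 1/8 is divided into 2 equal shares of 1/16 among Omkar, Girish.
Omkar is living and takes 1/16.
Girish is living and takes 1/16.
Kavita is living and takes 1/8.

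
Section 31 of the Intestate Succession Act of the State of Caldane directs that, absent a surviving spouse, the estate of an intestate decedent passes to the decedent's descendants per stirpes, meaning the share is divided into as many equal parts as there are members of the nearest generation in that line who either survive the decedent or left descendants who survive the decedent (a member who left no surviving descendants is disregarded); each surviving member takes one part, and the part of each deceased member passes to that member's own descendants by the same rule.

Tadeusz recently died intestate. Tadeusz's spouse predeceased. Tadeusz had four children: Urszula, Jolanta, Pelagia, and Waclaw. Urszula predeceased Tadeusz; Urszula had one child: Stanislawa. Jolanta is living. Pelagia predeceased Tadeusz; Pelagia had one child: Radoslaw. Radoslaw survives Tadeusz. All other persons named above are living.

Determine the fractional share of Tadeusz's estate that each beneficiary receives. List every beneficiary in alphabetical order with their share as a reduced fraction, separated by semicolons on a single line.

Jolanta 1/4; Radoslaw 1/4; Stanislawa 1/4; Waclaw 1/4

There is no surviving spouse, so the entire estate passes to Tadeusz's descendants per stirpes.
The estate is divided into 4 equal shares of 1/4 among Urszula, Jolanta, Pelagia, Waclaw.
Urszula predeceased; the 1/4 allotted to Urszula's branch passes to Urszula's issue by representation.
Stanislawa is the sole taker at this level and receives the full 1/4.
Jolanta is living and takes 1/4.
Pelagia predeceased; the 1/4 allotted to Pelagia's branch passes to Pelagia's issue by representation.
Radoslaw is the sole taker at this level and receives the full 1/4.
Waclaw is living and takes 1/4.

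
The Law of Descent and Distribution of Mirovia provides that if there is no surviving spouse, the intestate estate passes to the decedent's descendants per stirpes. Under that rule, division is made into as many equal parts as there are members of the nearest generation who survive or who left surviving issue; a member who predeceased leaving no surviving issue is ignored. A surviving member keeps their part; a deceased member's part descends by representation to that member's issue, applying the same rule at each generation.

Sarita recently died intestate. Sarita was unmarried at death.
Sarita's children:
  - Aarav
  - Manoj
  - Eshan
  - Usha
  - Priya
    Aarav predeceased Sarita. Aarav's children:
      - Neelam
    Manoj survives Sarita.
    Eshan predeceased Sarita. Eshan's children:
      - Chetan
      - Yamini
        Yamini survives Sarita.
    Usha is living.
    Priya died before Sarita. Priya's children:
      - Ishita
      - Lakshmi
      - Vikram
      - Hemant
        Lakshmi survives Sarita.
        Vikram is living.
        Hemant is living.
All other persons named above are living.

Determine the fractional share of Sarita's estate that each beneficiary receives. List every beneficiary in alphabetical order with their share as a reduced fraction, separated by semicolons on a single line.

Chetan 1/10; Hemant 1/20; Ishita 1/20; Lakshmi 1/20; Manoj 1/5; Neelam 1/5; Usha 1/5; Vikram 1/20; Yamini 1/10

There is no surviving spouse, so the entire estate passes to Sarita's descendants per stirpes.
The estate is divided into 5 equal shares of 1/5 among Aarav, Manoj, Eshan, Usha, Priya.
Aarav predeceased; the 1/5 allotted to Aarav's branch passes to Aarav's issue by representation.
Neelam is the sole taker at this level and receives the full 1/5.
Manoj is living and takes 1/5.
Eshan predeceased; the 1/5 allotted to Eshan's branch passes to Eshan's issue by representation.
The 1/5 is divided into 2 equal shares of 1/10 among Chetan, Yamini.
Chetan is living and takes 1/10.
Yamini is living and takes 1/10.
Usha is living and takes 1/5.
Priya predeceased; the 1/5 allotted to Priya's branch passes to Priya's issue by representation.
The 1/5 is divided into 4 equal shares of 1/20 among Ishita, Lakshmi, Vikram, Hemant.
Ishita is living and takes 1/20.
Lakshmi is living and takes 1/20.
Vikram is living and takes 1/20.
Hemant is living and takes 1/20.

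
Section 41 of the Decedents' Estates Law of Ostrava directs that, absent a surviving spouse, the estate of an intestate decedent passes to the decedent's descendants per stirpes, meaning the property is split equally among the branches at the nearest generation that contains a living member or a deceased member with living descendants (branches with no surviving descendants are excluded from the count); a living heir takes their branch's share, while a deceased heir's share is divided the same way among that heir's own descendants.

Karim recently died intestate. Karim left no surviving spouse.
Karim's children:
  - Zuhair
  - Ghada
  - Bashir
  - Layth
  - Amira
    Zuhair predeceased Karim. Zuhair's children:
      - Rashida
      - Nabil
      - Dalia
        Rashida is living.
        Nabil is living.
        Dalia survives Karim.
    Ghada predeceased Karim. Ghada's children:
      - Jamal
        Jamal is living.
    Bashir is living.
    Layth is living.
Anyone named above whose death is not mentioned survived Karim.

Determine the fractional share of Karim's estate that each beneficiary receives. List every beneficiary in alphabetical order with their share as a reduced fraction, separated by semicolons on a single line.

Amira 1/5; Bashir 1/5; Dalia 1/15; Jamal 1/5; Layth 1/5; Nabil 1/15; Rashida 1/15

There is no surviving spouse, so the entire estate passes to Karim's descendants per stirpes.
The estate is divided into 5 equal shares of 1/5 among Zuhair, Ghada, Bashir, Layth, Amira.
Zuhair predeceased; the 1/5 allotted to Zuhair's branch passes to Zuhair's issue by representation.
The 1/5 is divided into 3 equal shares of 1/15 among Rashida, Nabil, Dalia.
Rashida is living and takes 1/15.
Nabil is living and takes 1/15.
Dalia is living and takes 1/15.
Ghada predeceased; the 1/5 allotted to Ghada's branch passes to Ghada's issue by representation.
Jamal is the sole taker at this level and receives the full 1/5.
Bashir is living and takes 1/5.
Layth is living and takes 1/5.
Amira is living and takes 1/5.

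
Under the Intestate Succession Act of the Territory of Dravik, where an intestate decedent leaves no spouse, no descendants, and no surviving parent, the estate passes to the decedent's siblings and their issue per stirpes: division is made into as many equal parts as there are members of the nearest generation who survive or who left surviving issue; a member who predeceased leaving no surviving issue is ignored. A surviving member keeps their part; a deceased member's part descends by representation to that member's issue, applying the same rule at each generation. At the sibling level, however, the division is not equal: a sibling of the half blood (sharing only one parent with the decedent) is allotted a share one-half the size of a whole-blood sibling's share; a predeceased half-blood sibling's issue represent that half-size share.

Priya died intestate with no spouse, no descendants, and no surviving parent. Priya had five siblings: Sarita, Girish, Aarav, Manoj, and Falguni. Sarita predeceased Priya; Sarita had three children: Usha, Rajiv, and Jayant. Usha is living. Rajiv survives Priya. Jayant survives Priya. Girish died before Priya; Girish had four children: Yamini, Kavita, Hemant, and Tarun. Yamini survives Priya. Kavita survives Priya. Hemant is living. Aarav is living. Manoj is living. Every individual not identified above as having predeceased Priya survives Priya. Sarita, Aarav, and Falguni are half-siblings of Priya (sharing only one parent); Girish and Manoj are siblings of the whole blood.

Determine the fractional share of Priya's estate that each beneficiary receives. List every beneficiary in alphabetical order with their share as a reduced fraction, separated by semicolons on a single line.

Aarav 1/7; Falguni 1/7; Hemant 1/14; Jayant 1/21; Kavita 1/14; Manoj 2/7; Rajiv 1/21; Tarun 1/14; Usha 1/21; Yamini 1/14

No spouse, descendants, or parent survives, so the estate passes to Priya's siblings per stirpes.
Half-blood siblings count for one-half the weight of whole-blood siblings at the initial division.
Dividing 1 in proportion to weights (total weight 7/2): Sarita (weight 1/2) → 1/7; Girish (weight 1) → 2/7; Aarav (weight 1/2) → 1/7; Manoj (weight 1) → 2/7; Falguni (weight 1/2) → 1/7.
Sarita predeceased; the 1/7 allotted to Sarita's branch passes to Sarita's issue by representation.
The 1/7 is divided into 3 equal shares of 1/21 among Usha, Rajiv, Jayant.
Usha is living and takes 1/21.
Rajiv is living and takes 1/21.
Jayant is living and takes 1/21.
Girish predeceased; the 2/7 allotted to Girish's branch passes to Girish's issue by representation.
The 2/7 is divided into 4 equal shares of 1/14 among Yamini, Kavita, Hemant, Tarun.
Yamini is living and takes 1/14.
Kavita is living and takes 1/14.
Hemant is living and takes 1/14.
Tarun is living and takes 1/14.
Aarav is living and takes 1/7.
Manoj is living and takes 2/7.
Falguni is living and takes 1/7.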